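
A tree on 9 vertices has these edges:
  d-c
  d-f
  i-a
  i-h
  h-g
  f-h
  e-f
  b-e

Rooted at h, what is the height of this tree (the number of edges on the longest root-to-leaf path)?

3

A deepest node is c, reached by h – f – d – c.
That path has 3 edges, so the height is 3.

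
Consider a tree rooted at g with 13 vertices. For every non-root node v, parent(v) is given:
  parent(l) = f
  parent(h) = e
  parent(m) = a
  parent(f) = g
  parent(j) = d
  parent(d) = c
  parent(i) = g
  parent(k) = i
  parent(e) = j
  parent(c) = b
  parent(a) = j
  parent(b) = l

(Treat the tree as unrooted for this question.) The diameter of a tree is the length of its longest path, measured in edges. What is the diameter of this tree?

10

A longest path is k-i-g-f-l-b-c-d-j-a-m, with 10 edges.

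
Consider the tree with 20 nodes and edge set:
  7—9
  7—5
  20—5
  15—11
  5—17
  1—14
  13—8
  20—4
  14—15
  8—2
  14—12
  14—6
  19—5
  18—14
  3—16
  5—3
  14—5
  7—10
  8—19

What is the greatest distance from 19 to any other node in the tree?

4

The node farthest from 19 is 11, via 19 – 5 – 14 – 15 – 11 — 4 edges.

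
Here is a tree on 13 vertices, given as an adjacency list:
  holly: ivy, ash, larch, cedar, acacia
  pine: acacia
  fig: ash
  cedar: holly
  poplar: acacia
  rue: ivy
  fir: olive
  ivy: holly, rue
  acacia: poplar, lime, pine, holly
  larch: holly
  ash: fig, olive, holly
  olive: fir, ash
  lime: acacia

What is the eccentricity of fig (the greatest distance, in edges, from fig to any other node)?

A farthest node from fig is lime (poplar, pine, rue also at distance 4).
The path fig – ash – holly – acacia – lime has 4 edges.

4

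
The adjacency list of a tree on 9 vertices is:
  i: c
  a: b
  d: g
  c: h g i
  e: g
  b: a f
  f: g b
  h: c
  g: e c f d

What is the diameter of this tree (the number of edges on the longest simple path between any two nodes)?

Starting from a, a farthest node is i at distance 5.
One longest path: a - b - f - g - c - i.
So the diameter is 5.

5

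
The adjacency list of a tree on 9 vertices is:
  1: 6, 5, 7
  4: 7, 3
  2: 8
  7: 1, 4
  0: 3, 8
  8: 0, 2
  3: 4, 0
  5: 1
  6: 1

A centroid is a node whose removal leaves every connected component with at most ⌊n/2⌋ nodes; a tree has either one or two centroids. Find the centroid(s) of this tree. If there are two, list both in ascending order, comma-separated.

4

If 4 is removed the pieces have sizes 4, 4, all ≤ ⌊9/2⌋ = 4.
No neighbour of 4 does as well, so 4 is the unique centroid.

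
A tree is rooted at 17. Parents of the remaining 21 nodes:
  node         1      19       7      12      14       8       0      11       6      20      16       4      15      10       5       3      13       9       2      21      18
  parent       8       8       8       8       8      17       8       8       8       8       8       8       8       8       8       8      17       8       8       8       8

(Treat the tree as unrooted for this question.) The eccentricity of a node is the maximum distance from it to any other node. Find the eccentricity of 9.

A farthest node from 9 is 13.
The path 9–8–17–13 has 3 edges.

3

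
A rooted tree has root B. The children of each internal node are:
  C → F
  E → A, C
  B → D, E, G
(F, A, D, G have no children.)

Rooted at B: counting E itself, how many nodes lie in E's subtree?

The subtree rooted at E contains: E, A, C, F — 4 nodes.

4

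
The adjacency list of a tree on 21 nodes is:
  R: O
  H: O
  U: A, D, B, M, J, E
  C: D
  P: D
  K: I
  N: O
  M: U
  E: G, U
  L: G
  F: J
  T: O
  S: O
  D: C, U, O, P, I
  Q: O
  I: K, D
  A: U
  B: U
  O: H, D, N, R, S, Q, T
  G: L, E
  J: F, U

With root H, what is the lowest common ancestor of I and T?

Path I→root: I D O H; path T→root: T O H.
First common node: O.

O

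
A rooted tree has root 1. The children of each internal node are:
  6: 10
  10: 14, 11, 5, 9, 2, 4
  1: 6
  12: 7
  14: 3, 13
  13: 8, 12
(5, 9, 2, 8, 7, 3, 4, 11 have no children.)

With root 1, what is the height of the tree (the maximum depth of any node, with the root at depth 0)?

6

The longest root-to-leaf path is 1-6-10-14-13-12-7 (6 edges).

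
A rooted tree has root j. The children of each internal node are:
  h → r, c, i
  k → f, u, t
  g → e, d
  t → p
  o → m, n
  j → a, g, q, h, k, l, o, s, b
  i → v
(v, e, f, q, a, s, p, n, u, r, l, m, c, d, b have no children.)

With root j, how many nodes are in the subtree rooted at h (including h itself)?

The subtree rooted at h contains: h, i, c, r, v — 5 nodes.

5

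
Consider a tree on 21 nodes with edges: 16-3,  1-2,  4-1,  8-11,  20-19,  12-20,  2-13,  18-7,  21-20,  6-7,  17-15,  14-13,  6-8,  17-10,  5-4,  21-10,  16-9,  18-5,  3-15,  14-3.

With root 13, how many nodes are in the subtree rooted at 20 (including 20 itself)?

Descendants of 20 (including itself): 20, 19, 12. That's 3.

3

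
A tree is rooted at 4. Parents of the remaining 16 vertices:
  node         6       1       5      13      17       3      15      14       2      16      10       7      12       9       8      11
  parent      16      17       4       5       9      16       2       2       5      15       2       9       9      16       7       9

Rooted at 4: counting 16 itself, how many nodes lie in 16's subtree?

10

16's subtree: {16, 9, 6, 3, 12, 17, 11, 7, 1, 8}, size 10.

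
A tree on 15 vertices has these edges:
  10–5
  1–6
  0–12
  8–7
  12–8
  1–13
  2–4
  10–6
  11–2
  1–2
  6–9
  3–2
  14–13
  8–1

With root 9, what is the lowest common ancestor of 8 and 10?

Path 8→root: 8 1 6 9; path 10→root: 10 6 9.
First common node: 6.

6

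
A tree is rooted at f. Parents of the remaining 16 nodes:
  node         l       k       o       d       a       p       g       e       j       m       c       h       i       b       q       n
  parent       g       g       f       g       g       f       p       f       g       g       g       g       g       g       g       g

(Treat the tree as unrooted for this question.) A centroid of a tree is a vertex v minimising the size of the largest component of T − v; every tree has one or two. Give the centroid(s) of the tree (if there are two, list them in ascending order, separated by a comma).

g

Removing g splits the tree into components of sizes 4, 1, 1, 1, 1, 1, 1, 1, 1, 1, 1, 1, 1; the largest is 4 ≤ ⌊17/2⌋ = 8.
No neighbour of g does as well, so g is the unique centroid.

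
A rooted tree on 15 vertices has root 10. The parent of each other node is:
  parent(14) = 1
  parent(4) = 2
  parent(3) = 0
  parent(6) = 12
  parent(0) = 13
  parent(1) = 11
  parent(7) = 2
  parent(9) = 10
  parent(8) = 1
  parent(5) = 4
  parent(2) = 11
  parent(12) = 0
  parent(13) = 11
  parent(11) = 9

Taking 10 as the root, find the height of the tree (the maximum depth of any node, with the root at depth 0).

A deepest node is 6, reached by 10–9–11–13–0–12–6.
That path has 6 edges, so the height is 6.

6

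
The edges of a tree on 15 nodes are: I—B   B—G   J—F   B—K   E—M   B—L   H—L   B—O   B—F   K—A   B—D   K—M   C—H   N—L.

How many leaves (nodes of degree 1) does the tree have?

Exactly 9 nodes have a single neighbour: A, C, D, E, G, I, J, N, O.

9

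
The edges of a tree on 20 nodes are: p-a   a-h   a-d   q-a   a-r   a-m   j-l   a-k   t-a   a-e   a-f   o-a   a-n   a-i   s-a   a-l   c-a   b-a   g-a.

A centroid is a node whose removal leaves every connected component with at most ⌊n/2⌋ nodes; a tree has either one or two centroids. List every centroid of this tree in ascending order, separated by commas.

a

Delete a: the remaining components have sizes 2, 1, 1, 1, 1, 1, 1, 1, 1, 1, 1, 1, 1, 1, 1, 1, 1, 1. Max 2 ≤ 10, so a is a centroid.
No neighbour of a does as well, so a is the unique centroid.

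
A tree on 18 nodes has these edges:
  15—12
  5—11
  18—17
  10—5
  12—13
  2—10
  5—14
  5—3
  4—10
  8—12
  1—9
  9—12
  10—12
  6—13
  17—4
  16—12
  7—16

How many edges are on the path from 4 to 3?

The path is 4–10–5–3, which has 3 edges.

3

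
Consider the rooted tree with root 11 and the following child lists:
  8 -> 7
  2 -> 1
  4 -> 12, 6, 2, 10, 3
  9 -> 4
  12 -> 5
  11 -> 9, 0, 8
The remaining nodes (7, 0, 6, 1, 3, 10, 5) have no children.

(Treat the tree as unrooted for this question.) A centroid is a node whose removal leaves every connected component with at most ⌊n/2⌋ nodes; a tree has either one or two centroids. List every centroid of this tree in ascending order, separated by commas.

4

Removing 4 splits the tree into components of sizes 5, 2, 2, 1, 1, 1; the largest is 5 ≤ ⌊13/2⌋ = 6.
No neighbour of 4 does as well, so 4 is the unique centroid.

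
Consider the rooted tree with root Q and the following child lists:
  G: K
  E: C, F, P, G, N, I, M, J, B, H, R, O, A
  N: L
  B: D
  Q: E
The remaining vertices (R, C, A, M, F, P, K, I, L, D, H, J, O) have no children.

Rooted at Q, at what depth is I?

2

Q – E – I — 2 edges.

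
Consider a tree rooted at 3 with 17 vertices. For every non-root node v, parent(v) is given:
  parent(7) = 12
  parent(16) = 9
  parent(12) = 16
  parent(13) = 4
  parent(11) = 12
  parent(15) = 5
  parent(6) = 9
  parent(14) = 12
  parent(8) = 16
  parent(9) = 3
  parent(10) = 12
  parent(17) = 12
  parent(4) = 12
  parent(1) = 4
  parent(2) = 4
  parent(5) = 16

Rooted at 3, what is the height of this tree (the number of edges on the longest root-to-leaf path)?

5

The longest root-to-leaf path is 3 – 9 – 16 – 12 – 4 – 2 (5 edges).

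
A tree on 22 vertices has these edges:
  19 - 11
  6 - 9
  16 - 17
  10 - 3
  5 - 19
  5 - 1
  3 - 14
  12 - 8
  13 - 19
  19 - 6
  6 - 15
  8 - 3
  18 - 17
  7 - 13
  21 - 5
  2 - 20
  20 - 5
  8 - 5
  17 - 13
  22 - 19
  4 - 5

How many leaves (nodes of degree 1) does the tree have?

14

The leaves are 1, 2, 4, 7, 9, 10, 11, 12, 14, 15, 16, 18, 21, 22.
That is 14 leaves.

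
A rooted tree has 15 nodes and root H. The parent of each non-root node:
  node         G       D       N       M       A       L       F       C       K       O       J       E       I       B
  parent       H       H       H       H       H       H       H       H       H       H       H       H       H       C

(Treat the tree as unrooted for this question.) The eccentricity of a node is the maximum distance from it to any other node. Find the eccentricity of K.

3

A farthest node from K is B.
The path K – H – C – B has 3 edges.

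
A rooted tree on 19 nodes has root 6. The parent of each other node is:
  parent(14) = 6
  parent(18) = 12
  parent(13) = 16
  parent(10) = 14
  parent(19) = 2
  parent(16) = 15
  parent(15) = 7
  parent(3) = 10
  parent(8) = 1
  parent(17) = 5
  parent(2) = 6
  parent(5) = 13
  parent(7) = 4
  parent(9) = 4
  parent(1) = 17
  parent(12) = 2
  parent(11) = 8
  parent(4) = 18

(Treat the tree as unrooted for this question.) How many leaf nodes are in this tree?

Degree-1 nodes: 3, 9, 11, 19 — 4 of them.

4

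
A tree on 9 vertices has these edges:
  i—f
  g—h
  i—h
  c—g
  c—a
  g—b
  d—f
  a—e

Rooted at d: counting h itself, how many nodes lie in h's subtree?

6

Descendants of h (including itself): h, g, c, b, a, e. That's 6.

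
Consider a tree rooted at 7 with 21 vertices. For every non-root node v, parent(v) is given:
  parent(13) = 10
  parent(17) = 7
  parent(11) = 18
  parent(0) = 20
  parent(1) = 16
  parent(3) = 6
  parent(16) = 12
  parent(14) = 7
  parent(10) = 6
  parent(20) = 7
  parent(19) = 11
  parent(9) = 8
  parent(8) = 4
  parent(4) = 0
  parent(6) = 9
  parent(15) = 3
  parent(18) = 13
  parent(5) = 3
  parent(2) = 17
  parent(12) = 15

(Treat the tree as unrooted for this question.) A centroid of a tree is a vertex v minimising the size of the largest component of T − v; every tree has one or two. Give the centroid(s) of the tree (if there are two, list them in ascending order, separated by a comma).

6

If 6 is removed the pieces have sizes 9, 6, 5, all ≤ ⌊21/2⌋ = 10.
No neighbour of 6 does as well, so 6 is the unique centroid.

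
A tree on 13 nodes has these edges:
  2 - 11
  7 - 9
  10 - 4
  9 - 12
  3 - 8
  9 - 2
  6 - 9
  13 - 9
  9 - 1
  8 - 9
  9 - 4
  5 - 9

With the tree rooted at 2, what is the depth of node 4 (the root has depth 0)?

2

Climbing from 4 to the root: 4 → 9 → 2. That's 2 steps.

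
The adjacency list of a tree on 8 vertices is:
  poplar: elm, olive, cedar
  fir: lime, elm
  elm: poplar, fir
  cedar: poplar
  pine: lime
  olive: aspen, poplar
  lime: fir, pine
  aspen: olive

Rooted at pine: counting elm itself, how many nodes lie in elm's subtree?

Descendants of elm (including itself): elm, poplar, cedar, olive, aspen. That's 5.

5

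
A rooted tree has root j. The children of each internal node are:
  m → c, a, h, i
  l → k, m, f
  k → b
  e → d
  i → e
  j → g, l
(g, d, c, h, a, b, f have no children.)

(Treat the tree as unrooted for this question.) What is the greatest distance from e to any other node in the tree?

Distances from e peak at 5, attained at b (g also at distance 5).
e–i–m–l–k–b

5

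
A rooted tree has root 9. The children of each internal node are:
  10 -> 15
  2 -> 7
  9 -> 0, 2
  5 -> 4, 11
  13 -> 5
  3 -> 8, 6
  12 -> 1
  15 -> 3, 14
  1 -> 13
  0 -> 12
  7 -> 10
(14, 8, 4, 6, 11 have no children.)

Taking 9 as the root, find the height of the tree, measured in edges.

8 sits deepest: 9-2-7-10-15-3-8 — 6 edges from the root.

6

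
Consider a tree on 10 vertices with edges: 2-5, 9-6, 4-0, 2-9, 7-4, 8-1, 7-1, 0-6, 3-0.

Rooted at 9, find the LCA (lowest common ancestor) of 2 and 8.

9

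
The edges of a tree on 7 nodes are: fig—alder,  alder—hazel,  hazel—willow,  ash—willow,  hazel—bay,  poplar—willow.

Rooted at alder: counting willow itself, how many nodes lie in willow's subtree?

3

The subtree rooted at willow contains: willow, poplar, ash — 3 nodes.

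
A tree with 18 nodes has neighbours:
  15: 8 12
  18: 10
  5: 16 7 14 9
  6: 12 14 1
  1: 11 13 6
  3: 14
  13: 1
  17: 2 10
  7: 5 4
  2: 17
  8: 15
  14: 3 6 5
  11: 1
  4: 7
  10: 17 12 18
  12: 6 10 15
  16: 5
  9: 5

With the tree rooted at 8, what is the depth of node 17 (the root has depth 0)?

4

8 – 15 – 12 – 10 – 17 — 4 edges.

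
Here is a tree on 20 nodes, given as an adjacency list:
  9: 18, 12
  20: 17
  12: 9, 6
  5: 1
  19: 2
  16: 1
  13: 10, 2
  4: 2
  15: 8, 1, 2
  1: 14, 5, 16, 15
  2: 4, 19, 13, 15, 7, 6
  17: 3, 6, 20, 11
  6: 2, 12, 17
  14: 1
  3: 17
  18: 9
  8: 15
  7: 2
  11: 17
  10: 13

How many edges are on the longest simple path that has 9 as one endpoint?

6

The node farthest from 9 is 14 (5, 16 also at distance 6), via 9-12-6-2-15-1-14 — 6 edges.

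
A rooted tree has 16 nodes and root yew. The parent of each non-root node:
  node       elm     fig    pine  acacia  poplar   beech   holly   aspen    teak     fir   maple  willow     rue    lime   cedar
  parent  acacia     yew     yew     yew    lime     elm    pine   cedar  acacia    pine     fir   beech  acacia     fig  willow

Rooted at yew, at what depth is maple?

Climbing from maple to the root: maple → fir → pine → yew. That's 3 steps.

3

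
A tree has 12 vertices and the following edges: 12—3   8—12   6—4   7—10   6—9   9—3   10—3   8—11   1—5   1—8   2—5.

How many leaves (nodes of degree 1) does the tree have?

The leaves are 2, 4, 7, 11.
That is 4 leaves.

4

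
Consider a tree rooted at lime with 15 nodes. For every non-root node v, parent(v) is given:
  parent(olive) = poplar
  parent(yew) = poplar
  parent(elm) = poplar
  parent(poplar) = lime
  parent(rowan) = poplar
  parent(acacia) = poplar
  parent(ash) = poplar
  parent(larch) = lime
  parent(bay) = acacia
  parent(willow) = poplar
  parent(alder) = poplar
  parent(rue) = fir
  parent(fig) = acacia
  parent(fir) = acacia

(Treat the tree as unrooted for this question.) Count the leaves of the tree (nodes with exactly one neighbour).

The leaves are alder, ash, bay, elm, fig, larch, olive, rowan, rue, willow, yew.
That is 11 leaves.

11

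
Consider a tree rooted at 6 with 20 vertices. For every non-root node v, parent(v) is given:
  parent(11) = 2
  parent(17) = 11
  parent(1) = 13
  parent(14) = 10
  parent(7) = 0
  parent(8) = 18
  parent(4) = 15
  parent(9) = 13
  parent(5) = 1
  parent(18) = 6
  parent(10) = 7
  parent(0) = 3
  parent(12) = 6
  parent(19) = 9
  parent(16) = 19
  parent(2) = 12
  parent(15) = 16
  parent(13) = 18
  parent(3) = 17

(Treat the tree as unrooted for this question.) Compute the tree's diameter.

16

Starting from 14, a farthest node is 4 at distance 16.
One longest path: 14 – 10 – 7 – 0 – 3 – 17 – 11 – 2 – 12 – 6 – 18 – 13 – 9 – 19 – 16 – 15 – 4.
So the diameter is 16.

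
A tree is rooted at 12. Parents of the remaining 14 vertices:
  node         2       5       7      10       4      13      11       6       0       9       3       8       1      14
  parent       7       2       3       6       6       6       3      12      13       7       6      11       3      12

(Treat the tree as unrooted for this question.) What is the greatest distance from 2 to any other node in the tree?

5

The node farthest from 2 is 0 (14 also at distance 5), via 2 – 7 – 3 – 6 – 13 – 0 — 5 edges.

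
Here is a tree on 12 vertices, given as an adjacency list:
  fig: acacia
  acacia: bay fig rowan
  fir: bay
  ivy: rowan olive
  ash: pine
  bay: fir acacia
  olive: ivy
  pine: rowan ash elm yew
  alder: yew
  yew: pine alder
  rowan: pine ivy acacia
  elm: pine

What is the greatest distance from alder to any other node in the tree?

A farthest node from alder is fir.
The path alder–yew–pine–rowan–acacia–bay–fir has 6 edges.

6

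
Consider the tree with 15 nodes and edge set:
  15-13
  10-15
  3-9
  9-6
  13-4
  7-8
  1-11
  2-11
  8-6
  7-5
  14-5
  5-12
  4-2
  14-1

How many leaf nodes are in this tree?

3

Degree-1 nodes: 3, 10, 12 — 3 of them.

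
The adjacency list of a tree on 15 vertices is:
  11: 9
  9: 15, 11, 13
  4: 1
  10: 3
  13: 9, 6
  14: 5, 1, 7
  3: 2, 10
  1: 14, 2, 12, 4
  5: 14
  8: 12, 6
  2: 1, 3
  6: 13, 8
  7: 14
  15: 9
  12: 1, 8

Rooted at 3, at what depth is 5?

3 – 2 – 1 – 14 – 5 — 4 edges.

4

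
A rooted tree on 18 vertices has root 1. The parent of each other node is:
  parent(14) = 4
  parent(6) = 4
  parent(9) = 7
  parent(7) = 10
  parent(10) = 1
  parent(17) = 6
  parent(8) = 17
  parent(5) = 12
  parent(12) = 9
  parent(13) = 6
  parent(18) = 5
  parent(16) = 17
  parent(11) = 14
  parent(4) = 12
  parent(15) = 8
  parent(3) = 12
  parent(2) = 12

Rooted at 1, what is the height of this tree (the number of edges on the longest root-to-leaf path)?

9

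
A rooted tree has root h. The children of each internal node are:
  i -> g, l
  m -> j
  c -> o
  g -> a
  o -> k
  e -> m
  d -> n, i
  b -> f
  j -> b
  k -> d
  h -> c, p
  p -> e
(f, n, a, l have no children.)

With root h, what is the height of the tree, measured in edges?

7

a sits deepest: h–c–o–k–d–i–g–a — 7 edges from the root.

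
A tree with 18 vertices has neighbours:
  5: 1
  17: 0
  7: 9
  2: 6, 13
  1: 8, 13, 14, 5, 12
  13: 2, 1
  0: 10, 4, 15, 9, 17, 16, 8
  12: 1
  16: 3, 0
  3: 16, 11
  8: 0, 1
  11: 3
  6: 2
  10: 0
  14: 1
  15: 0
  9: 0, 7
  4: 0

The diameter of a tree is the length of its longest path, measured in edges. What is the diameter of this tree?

Starting from 6, a farthest node is 11 at distance 8.
One longest path: 6 – 2 – 13 – 1 – 8 – 0 – 16 – 3 – 11.
So the diameter is 8.

8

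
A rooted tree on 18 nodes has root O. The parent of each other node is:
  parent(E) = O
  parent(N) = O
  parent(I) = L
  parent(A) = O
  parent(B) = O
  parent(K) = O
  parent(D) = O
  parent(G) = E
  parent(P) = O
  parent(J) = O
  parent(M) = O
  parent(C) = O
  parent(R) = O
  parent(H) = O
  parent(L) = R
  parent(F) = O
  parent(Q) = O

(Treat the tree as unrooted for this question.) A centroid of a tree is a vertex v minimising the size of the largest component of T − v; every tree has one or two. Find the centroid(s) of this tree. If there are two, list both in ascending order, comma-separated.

Removing O splits the tree into components of sizes 3, 2, 1, 1, 1, 1, 1, 1, 1, 1, 1, 1, 1, 1; the largest is 3 ≤ ⌊18/2⌋ = 9.
Every other node leaves some component of size > 9, so the centroid is unique.

O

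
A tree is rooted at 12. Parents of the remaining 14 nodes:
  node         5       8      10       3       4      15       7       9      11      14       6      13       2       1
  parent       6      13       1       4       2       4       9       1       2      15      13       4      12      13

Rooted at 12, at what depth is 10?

Climbing from 10 to the root: 10 → 1 → 13 → 4 → 2 → 12. That's 5 steps.

5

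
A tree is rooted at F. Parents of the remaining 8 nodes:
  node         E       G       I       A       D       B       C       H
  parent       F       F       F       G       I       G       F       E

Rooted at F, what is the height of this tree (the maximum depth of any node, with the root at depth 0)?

2

D sits deepest: F-I-D — 2 edges from the root.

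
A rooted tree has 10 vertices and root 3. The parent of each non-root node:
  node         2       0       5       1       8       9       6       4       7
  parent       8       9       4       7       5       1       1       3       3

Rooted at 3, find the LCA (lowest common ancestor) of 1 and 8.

3

1's ancestor chain is 1, 7, 3 and 8's is 8, 5, 4, 3; they first meet at 3.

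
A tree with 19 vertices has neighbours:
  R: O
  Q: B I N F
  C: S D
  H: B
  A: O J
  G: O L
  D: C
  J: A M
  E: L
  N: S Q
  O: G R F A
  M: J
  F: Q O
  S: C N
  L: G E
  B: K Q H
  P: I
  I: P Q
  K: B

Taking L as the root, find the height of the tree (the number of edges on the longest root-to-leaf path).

8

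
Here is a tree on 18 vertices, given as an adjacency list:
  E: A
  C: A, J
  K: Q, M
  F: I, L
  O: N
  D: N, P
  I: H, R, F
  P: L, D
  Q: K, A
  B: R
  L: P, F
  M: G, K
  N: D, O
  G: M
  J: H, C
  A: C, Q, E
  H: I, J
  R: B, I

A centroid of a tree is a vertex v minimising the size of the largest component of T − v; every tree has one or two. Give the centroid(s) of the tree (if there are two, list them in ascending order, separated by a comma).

H, I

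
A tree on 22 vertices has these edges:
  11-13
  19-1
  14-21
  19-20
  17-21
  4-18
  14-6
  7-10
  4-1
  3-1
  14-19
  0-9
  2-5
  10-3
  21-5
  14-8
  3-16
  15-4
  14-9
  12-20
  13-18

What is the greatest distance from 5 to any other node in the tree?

8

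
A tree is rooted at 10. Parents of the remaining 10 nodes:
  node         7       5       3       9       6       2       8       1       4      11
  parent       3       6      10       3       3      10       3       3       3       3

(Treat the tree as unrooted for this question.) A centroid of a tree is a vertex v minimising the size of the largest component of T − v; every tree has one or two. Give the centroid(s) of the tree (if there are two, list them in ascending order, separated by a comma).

3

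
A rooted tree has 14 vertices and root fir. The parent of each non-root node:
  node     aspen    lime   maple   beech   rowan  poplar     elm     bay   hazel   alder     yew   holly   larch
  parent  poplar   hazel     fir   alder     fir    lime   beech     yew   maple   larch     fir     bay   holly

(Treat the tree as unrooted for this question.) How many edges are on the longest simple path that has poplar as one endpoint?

The node farthest from poplar is elm, via poplar–lime–hazel–maple–fir–yew–bay–holly–larch–alder–beech–elm — 11 edges.

11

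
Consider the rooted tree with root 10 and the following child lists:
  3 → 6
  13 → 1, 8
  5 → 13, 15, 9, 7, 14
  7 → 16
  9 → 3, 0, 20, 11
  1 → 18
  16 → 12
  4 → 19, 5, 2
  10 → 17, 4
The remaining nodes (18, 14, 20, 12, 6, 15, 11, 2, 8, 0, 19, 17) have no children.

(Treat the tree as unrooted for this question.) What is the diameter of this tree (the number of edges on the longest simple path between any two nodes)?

6

A longest path is 6-3-9-5-4-10-17, with 6 edges.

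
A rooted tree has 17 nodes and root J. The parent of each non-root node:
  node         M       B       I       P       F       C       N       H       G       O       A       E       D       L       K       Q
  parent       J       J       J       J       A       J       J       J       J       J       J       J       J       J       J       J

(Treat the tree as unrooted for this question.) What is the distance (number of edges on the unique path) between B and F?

Walking from B: B–J–A–F. Length 3.

3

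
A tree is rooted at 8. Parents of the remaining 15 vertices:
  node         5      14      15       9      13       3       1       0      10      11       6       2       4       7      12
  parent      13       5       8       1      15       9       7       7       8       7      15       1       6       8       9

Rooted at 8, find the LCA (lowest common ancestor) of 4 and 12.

8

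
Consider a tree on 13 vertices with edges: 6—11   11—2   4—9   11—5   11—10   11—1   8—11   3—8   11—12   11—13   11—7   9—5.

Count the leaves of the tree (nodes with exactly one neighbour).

The leaves are 1, 2, 3, 4, 6, 7, 10, 12, 13.
That is 9 leaves.

9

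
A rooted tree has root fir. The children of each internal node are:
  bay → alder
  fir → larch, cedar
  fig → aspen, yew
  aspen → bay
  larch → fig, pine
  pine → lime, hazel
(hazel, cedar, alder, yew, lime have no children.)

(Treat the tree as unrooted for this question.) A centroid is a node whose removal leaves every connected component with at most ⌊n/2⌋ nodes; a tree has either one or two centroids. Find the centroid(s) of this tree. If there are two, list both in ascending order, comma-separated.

Removing larch splits the tree into components of sizes 5, 3, 2; the largest is 5 ≤ ⌊11/2⌋ = 5.
No neighbour of larch does as well, so larch is the unique centroid.

larch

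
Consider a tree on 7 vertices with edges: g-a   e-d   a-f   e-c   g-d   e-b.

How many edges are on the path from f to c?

f – a – g – d – e – c: 5 edges.

5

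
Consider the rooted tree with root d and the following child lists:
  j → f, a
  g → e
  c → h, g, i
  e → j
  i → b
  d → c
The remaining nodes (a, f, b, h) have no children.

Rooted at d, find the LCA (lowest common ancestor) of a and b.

Path a→root: a j e g c d; path b→root: b i c d.
First common node: c.

c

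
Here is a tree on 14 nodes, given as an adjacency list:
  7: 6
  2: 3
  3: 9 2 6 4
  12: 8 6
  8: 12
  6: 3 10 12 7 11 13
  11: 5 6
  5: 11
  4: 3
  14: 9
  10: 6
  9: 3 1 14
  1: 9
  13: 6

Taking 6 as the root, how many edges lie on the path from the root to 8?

6 → 12 → 8 — 2 edges.

2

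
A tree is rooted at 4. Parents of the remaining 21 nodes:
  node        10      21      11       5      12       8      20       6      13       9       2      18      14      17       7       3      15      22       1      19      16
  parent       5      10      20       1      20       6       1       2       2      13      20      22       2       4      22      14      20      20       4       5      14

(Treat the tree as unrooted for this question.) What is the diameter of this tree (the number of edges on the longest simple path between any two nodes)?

Starting from 21, a farthest node is 8 at distance 7.
One longest path: 21 - 10 - 5 - 1 - 20 - 2 - 6 - 8.
So the diameter is 7.

7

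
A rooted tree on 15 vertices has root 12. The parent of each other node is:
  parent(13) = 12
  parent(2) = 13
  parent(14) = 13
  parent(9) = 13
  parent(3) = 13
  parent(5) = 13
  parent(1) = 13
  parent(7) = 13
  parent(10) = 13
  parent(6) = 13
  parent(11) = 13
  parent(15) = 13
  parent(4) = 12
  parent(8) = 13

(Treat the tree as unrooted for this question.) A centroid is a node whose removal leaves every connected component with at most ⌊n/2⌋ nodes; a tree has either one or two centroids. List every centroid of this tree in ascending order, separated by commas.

13

Delete 13: the remaining components have sizes 2, 1, 1, 1, 1, 1, 1, 1, 1, 1, 1, 1, 1. Max 2 ≤ 7, so 13 is a centroid.
Every other node leaves some component of size > 7, so the centroid is unique.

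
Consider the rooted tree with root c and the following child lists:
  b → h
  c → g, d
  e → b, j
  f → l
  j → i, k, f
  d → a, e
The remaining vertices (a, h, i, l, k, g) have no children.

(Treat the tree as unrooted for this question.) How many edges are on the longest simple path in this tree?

6

Starting from g, a farthest node is l at distance 6.
One longest path: g-c-d-e-j-f-l.
So the diameter is 6.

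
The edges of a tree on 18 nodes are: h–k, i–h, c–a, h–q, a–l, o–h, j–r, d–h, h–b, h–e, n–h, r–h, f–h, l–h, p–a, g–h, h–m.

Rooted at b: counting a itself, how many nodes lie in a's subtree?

3

a's subtree: {a, c, p}, size 3.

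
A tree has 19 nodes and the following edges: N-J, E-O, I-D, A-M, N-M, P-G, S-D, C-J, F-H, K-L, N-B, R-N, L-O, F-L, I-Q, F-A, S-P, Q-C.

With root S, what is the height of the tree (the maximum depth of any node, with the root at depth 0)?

12

E sits deepest: S-D-I-Q-C-J-N-M-A-F-L-O-E — 12 edges from the root.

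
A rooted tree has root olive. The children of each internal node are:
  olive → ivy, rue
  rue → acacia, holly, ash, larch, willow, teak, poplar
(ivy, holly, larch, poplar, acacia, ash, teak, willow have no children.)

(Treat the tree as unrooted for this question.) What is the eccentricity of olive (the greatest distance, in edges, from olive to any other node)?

2

A farthest node from olive is poplar (larch, holly, teak, acacia, ash, willow also at distance 2).
The path olive-rue-poplar has 2 edges.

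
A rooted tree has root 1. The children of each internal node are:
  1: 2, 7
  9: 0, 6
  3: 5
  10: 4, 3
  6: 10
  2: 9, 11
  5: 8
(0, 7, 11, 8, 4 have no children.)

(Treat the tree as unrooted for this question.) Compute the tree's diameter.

BFS from 8 reaches 7 last, at distance 8; BFS from 7 confirms no node is farther.
Path: 8–5–3–10–6–9–2–1–7.

8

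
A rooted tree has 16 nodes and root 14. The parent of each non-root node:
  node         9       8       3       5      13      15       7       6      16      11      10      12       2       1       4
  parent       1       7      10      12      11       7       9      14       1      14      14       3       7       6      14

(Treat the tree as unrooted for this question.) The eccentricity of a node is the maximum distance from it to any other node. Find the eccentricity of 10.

The node farthest from 10 is 8 (2, 15 also at distance 6), via 10 – 14 – 6 – 1 – 9 – 7 – 8 — 6 edges.

6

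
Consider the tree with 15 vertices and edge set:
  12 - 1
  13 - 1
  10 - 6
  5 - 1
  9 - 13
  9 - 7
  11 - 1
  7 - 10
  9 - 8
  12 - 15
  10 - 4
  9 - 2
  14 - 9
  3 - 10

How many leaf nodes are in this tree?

Degree-1 nodes: 2, 3, 4, 5, 6, 8, 11, 14, 15 — 9 of them.

9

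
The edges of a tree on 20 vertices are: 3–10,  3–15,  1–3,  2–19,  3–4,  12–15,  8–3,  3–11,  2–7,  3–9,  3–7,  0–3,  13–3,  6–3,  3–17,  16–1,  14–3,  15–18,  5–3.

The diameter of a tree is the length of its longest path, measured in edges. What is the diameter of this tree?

BFS from 19 reaches 12 last, at distance 5; BFS from 12 confirms no node is farther.
Path: 19 – 2 – 7 – 3 – 15 – 12.

5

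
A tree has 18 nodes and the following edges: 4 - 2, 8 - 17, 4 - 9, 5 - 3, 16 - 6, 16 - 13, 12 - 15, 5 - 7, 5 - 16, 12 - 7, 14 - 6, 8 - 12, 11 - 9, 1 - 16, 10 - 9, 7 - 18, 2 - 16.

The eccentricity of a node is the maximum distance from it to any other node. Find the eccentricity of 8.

8

Distances from 8 peak at 8, attained at 11 (10 also at distance 8).
8 – 12 – 7 – 5 – 16 – 2 – 4 – 9 – 11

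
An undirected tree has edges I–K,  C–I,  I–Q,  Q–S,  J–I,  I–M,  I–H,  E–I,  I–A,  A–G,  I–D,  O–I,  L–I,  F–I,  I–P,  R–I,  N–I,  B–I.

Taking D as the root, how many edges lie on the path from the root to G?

3

D – I – A – G — 3 edges.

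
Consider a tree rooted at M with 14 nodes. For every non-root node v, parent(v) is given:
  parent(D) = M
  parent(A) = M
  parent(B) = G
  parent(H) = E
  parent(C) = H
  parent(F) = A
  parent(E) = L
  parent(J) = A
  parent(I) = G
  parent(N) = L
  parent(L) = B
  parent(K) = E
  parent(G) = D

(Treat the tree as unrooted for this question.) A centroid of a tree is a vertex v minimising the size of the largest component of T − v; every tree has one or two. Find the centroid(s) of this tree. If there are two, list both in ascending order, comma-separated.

Delete B: the remaining components have sizes 7, 6. Max 7 ≤ 7, so B is a centroid.
G is adjacent to B and is also a centroid (the largest component after removing it is likewise 7).

B, G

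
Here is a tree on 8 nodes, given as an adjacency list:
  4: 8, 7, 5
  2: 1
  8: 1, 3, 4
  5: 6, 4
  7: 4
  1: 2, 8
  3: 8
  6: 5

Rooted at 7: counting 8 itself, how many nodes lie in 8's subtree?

Descendants of 8 (including itself): 8, 1, 3, 2. That's 4.

4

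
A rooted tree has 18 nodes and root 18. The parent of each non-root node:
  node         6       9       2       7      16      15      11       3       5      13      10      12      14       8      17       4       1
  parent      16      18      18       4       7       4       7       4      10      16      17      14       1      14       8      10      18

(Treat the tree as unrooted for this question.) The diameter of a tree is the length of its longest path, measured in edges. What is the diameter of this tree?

10

A longest path is 9 – 18 – 1 – 14 – 8 – 17 – 10 – 4 – 7 – 16 – 13, with 10 edges.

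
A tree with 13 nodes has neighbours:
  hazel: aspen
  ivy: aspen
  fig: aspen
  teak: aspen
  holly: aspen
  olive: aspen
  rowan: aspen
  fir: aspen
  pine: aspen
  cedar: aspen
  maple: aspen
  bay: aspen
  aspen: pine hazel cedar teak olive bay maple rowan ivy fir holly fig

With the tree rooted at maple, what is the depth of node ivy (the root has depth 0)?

Climbing from ivy to the root: ivy – aspen – maple. That's 2 steps.

2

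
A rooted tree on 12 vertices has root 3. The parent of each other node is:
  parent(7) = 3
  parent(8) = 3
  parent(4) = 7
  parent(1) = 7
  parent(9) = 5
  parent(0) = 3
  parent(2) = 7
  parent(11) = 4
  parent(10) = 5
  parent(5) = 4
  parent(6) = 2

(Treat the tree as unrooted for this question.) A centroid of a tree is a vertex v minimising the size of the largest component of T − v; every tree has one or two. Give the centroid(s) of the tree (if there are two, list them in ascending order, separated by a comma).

7

If 7 is removed the pieces have sizes 5, 3, 2, 1, all ≤ ⌊12/2⌋ = 6.
No neighbour of 7 does as well, so 7 is the unique centroid.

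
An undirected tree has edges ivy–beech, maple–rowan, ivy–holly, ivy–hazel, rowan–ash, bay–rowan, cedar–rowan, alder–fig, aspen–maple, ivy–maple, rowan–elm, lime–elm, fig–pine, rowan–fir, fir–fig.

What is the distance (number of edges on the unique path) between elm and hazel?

4

The path is elm - rowan - maple - ivy - hazel, which has 4 edges.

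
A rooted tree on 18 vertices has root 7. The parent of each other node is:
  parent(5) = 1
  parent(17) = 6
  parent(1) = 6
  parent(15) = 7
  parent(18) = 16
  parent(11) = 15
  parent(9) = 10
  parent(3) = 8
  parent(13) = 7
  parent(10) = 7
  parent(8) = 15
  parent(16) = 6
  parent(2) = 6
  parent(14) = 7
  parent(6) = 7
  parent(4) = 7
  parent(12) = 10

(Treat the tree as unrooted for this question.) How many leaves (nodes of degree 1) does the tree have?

11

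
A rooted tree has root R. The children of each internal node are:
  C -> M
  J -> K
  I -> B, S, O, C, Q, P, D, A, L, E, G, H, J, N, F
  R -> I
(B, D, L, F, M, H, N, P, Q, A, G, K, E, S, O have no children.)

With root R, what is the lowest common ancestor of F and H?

I

Path F→root: F I R; path H→root: H I R.
First common node: I.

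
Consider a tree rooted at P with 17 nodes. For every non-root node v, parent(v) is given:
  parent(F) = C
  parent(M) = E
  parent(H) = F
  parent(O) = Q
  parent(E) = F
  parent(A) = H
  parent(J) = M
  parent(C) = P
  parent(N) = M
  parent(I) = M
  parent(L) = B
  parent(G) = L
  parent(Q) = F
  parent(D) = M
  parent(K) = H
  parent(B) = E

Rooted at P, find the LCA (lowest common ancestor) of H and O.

F

Ancestors of H (toward the root): H, F, C, P.
Ancestors of O: O, Q, F, C, P.
The deepest node appearing in both lists is F.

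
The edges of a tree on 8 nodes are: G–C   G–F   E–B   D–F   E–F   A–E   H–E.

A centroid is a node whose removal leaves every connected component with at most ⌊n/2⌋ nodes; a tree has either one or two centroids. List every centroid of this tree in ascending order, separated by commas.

E, F

Removing E splits the tree into components of sizes 4, 1, 1, 1; the largest is 4 ≤ ⌊8/2⌋ = 4.
F is adjacent to E and is also a centroid (the largest component after removing it is likewise 4).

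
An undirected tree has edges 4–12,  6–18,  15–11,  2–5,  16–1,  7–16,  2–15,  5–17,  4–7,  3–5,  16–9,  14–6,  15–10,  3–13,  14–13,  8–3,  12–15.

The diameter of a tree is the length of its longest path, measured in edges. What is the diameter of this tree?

A longest path is 18 - 6 - 14 - 13 - 3 - 5 - 2 - 15 - 12 - 4 - 7 - 16 - 1, with 12 edges.

12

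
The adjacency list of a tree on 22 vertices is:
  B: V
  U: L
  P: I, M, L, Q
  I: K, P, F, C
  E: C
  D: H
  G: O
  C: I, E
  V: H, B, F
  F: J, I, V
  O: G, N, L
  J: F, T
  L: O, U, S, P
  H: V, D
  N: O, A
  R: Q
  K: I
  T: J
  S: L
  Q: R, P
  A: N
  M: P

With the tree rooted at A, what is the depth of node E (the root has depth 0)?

7

Path from A to E: A – N – O – L – P – I – C – E, which has 7 edges.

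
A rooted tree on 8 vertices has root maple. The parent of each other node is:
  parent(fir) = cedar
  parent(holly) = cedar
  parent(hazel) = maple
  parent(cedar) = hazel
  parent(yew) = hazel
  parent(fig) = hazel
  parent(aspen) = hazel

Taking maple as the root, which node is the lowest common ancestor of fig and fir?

hazel

Ancestors of fig (toward the root): fig, hazel, maple.
Ancestors of fir: fir, cedar, hazel, maple.
The deepest node appearing in both lists is hazel.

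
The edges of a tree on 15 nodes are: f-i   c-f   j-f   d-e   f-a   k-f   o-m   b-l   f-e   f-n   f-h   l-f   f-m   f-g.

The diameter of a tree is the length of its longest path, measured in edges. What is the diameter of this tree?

BFS from o reaches d last, at distance 4; BFS from d confirms no node is farther.
Path: o–m–f–e–d.

4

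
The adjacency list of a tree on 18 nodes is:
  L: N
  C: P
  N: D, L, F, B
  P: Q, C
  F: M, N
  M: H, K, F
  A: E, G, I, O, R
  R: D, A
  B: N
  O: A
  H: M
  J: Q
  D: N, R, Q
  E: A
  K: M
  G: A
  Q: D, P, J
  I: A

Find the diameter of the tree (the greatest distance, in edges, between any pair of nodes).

A longest path is K–M–F–N–D–R–A–G, with 7 edges.

7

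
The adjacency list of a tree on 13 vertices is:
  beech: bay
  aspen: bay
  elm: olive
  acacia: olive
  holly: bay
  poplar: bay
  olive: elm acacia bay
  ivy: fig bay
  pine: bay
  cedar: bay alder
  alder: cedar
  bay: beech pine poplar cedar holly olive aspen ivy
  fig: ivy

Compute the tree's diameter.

4

Starting from acacia, a farthest node is fig at distance 4.
One longest path: acacia-olive-bay-ivy-fig.
So the diameter is 4.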